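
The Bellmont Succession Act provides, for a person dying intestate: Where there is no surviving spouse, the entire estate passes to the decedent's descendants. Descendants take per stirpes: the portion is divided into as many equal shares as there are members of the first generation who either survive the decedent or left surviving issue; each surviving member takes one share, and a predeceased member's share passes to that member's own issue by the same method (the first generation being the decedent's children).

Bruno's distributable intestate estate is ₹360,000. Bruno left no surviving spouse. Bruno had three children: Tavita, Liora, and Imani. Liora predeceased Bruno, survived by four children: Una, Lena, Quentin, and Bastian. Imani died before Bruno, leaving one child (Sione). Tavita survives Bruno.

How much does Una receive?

Una receives ₹30,000.

The entire ₹360,000 passes to the descendants.
That amount (₹360,000) is divided into 3 shares of ₹120,000: Tavita takes ₹120,000; Liora's ₹120,000 share passes to Liora's issue; Imani's ₹120,000 share passes to Imani's issue.
Liora's share (₹120,000) is divided into 4 shares of ₹30,000: Una, Lena, Quentin, and Bastian each take ₹30,000.
Imani's share (₹120,000) passes entirely to Sione.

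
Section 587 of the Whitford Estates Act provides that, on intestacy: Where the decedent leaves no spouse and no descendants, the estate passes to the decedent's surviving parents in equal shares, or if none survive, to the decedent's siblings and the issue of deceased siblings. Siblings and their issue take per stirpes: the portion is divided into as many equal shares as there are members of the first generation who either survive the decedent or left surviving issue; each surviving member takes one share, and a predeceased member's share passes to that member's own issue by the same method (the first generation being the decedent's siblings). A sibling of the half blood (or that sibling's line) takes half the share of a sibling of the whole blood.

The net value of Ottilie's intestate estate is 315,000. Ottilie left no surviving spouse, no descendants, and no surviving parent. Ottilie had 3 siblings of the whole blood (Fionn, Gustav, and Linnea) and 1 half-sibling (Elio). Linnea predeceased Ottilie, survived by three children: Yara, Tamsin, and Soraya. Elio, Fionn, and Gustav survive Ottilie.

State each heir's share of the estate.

The entire 315,000 passes to the siblings and their issue.
Counting each half-blood sibling's line as half a unit, there are 7/2 units in 315,000, so one unit is 90,000. Whole-blood lines (Fionn, Gustav, and Linnea) take 90,000 each; half-blood lines (Elio) take 45,000 each.
Linnea's share (90,000) is divided into 3 shares of 30,000: Yara, Tamsin, and Soraya each take 30,000.

Elio: 45,000; Fionn: 90,000; Gustav: 90,000; Yara: 30,000; Tamsin: 30,000; Soraya: 30,000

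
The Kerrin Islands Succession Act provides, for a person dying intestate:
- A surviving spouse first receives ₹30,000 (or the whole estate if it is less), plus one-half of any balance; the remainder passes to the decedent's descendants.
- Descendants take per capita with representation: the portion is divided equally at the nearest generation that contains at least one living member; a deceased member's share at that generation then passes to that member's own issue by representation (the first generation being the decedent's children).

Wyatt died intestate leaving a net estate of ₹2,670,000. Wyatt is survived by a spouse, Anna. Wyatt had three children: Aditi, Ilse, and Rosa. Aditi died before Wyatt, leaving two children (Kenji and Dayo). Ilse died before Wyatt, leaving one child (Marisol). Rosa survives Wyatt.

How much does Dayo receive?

Dayo receives ₹220,000.

Anna first takes ₹30,000, leaving a balance of ₹2,640,000. Anna then takes one-half of the balance (₹1,320,000), for a total of ₹1,350,000. The remaining ₹1,320,000 passes to the descendants.
The descendants' portion (₹1,320,000) is divided into 3 shares of ₹440,000: Rosa takes ₹440,000; Aditi's ₹440,000 share passes to Aditi's issue; Ilse's ₹440,000 share passes to Ilse's issue.
Aditi's share (₹440,000) is divided into 2 shares of ₹220,000: Kenji and Dayo each take ₹220,000.
Ilse's share (₹440,000) passes entirely to Marisol.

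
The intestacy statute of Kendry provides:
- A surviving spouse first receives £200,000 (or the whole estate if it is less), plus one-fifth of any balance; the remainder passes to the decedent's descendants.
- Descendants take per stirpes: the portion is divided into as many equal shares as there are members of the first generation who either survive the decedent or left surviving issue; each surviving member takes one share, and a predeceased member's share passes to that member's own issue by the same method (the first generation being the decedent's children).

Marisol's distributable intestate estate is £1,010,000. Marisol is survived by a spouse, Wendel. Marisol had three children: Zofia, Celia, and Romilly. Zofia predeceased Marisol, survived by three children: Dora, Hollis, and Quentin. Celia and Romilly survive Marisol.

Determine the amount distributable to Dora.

Wendel first takes £200,000, leaving a balance of £810,000. Wendel then takes one-fifth of the balance (£162,000), for a total of £362,000. The remaining £648,000 passes to the descendants.
The descendants' portion (£648,000) is divided into 3 shares of £216,000: Celia and Romilly each take £216,000; Zofia's £216,000 share passes to Zofia's issue.
Zofia's share (£216,000) is divided into 3 shares of £72,000: Dora, Hollis, and Quentin each take £72,000.

Dora receives £72,000.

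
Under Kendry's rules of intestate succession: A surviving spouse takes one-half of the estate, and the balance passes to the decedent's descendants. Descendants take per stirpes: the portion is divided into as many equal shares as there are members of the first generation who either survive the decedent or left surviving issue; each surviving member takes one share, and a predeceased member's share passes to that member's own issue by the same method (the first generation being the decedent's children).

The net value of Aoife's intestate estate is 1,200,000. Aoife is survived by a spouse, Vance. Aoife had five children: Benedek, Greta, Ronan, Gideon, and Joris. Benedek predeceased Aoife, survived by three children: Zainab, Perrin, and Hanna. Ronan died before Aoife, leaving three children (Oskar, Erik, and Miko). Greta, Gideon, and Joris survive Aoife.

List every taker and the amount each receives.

Vance: 600,000; Zainab: 40,000; Perrin: 40,000; Hanna: 40,000; Greta: 120,000; Oskar: 40,000; Erik: 40,000; Miko: 40,000; Gideon: 120,000; Joris: 120,000

Vance takes one-half of 1,200,000 = 600,000. The remaining 600,000 passes to the descendants.
The descendants' portion (600,000) is divided into 5 shares of 120,000: Greta, Gideon, and Joris each take 120,000; Benedek's 120,000 share passes to Benedek's issue; Ronan's 120,000 share passes to Ronan's issue.
Benedek's share (120,000) is divided into 3 shares of 40,000: Zainab, Perrin, and Hanna each take 40,000.
Ronan's share (120,000) is divided into 3 shares of 40,000: Oskar, Erik, and Miko each take 40,000.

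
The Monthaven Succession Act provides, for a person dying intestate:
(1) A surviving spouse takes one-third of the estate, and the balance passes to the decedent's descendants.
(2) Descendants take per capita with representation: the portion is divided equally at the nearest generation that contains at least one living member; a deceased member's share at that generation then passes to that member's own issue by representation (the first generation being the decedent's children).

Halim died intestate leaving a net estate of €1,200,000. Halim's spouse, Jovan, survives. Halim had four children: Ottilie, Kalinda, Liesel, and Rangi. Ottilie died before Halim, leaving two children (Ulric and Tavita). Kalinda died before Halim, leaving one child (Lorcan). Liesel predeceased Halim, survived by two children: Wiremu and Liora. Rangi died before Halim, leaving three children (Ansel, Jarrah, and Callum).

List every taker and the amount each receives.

Jovan: €400,000; Ulric: €100,000; Tavita: €100,000; Lorcan: €100,000; Wiremu: €100,000; Liora: €100,000; Ansel: €100,000; Jarrah: €100,000; Callum: €100,000

Jovan takes one-third of €1,200,000 = €400,000. The remaining €800,000 passes to the descendants.
No child survives, so the initial division is made at the grandchildren's generation.
The descendants' portion (€800,000) is divided into 8 shares of €100,000: Ulric, Tavita, Lorcan, Wiremu, Liora, Ansel, Jarrah, and Callum each take €100,000.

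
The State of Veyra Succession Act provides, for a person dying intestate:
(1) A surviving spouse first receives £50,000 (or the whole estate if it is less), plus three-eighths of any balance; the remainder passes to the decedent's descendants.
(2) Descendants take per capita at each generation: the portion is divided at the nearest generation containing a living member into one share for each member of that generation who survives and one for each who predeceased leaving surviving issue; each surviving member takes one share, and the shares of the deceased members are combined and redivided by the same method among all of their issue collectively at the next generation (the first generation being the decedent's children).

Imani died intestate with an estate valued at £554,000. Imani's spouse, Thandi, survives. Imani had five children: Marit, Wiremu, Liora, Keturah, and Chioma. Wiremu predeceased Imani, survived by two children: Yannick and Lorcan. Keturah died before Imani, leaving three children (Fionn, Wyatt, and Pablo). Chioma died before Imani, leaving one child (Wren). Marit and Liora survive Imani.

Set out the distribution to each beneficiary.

Thandi first takes £50,000, leaving a balance of £504,000. Thandi then takes three-eighths of the balance (£189,000), for a total of £239,000. The remaining £315,000 passes to the descendants.
The descendants' portion (£315,000) is divided at the children's generation into 5 shares of £63,000. Marit and Liora each take £63,000. The 3 shares of the deceased (Wiremu, Keturah, and Chioma) are combined into a pool of £189,000.
That pool (£189,000) is divided at the grandchildren's generation equally among Yannick, Lorcan, Fionn, Wyatt, Pablo, and Wren: £31,500 each.

Thandi: £239,000; Marit: £63,000; Yannick: £31,500; Lorcan: £31,500; Liora: £63,000; Fionn: £31,500; Wyatt: £31,500; Pablo: £31,500; Wren: £31,500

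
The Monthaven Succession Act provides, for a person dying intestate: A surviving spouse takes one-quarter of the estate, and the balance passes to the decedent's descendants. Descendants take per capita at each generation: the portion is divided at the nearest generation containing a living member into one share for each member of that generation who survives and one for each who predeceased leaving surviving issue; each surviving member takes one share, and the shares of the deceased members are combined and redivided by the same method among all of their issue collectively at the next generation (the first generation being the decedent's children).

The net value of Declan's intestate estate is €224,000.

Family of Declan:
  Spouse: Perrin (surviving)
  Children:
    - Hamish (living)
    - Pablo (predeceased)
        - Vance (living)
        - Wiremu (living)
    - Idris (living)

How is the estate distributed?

Perrin: €56,000; Hamish: €56,000; Vance: €28,000; Wiremu: €28,000; Idris: €56,000

Perrin takes one-quarter of €224,000 = €56,000. The remaining €168,000 passes to the descendants.
The descendants' portion (€168,000) is divided at the children's generation into 3 shares of €56,000. Hamish and Idris each take €56,000. The remaining share for the deceased Pablo (€56,000) is carried to the next generation.
That pool (€56,000) is divided at the grandchildren's generation equally among Vance and Wiremu: €28,000 each.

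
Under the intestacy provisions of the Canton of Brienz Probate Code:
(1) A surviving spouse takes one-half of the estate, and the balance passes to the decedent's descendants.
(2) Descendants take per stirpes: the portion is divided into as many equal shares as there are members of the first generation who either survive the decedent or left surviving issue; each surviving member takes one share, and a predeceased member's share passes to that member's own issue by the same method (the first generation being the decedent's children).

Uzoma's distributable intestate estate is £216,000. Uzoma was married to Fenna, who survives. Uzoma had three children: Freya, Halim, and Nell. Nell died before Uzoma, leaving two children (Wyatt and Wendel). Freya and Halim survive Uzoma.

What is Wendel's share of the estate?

Wendel receives £18,000.

Fenna takes one-half of £216,000 = £108,000. The remaining £108,000 passes to the descendants.
The descendants' portion (£108,000) is divided into 3 shares of £36,000: Freya and Halim each take £36,000; Nell's £36,000 share passes to Nell's issue.
Nell's share (£36,000) is divided into 2 shares of £18,000: Wyatt and Wendel each take £18,000.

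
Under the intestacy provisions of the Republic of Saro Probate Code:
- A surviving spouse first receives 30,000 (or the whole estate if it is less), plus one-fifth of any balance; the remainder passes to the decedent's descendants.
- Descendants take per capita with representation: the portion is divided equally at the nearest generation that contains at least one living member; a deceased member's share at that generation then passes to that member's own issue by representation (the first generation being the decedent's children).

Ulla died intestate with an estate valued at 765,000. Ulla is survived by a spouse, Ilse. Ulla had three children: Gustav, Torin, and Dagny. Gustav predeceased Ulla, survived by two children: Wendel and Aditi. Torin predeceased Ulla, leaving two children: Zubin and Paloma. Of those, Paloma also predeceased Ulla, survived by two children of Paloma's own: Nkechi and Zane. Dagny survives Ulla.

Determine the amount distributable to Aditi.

Ilse first takes 30,000, leaving a balance of 735,000. Ilse then takes one-fifth of the balance (147,000), for a total of 177,000. The remaining 588,000 passes to the descendants.
The descendants' portion (588,000) is divided into 3 shares of 196,000: Dagny takes 196,000; Gustav's 196,000 share passes to Gustav's issue; Torin's 196,000 share passes to Torin's issue.
Gustav's share (196,000) is divided into 2 shares of 98,000: Wendel and Aditi each take 98,000.
Torin's share (196,000) is divided into 2 shares of 98,000: Zubin takes 98,000; Paloma's 98,000 share passes to Paloma's issue.
Paloma's share (98,000) is divided into 2 shares of 49,000: Nkechi and Zane each take 49,000.

Aditi receives 98,000.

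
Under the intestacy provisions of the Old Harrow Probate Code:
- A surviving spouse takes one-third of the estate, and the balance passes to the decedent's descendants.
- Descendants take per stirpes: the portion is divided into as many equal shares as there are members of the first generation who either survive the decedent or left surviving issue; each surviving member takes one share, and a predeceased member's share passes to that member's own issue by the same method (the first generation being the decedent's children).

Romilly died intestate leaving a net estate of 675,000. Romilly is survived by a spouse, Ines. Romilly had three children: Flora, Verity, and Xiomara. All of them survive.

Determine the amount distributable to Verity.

Ines takes one-third of 675,000 = 225,000. The remaining 450,000 passes to the descendants.
The descendants' portion (450,000) is divided into 3 shares of 150,000: Flora, Verity, and Xiomara each take 150,000.

Verity receives 150,000.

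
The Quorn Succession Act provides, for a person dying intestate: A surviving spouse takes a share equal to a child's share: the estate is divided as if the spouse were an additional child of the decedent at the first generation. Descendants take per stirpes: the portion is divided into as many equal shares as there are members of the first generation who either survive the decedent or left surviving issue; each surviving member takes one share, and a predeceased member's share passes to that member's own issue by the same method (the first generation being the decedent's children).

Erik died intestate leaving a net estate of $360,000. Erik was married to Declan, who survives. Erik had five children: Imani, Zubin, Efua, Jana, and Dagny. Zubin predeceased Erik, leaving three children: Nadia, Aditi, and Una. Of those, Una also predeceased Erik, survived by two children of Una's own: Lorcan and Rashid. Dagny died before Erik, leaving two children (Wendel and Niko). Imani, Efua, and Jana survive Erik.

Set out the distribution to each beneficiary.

The spouse counts as an additional share at the children's level, so there are 6 primary shares of $60,000. Declan takes one such share ($60,000).
The children's combined portion ($300,000) is divided into 5 shares of $60,000: Imani, Efua, and Jana each take $60,000; Zubin's $60,000 share passes to Zubin's issue; Dagny's $60,000 share passes to Dagny's issue.
Zubin's share ($60,000) is divided into 3 shares of $20,000: Nadia and Aditi each take $20,000; Una's $20,000 share passes to Una's issue.
Una's share ($20,000) is divided into 2 shares of $10,000: Lorcan and Rashid each take $10,000.
Dagny's share ($60,000) is divided into 2 shares of $30,000: Wendel and Niko each take $30,000.

Declan: $60,000; Imani: $60,000; Nadia: $20,000; Aditi: $20,000; Lorcan: $10,000; Rashid: $10,000; Efua: $60,000; Jana: $60,000; Wendel: $30,000; Niko: $30,000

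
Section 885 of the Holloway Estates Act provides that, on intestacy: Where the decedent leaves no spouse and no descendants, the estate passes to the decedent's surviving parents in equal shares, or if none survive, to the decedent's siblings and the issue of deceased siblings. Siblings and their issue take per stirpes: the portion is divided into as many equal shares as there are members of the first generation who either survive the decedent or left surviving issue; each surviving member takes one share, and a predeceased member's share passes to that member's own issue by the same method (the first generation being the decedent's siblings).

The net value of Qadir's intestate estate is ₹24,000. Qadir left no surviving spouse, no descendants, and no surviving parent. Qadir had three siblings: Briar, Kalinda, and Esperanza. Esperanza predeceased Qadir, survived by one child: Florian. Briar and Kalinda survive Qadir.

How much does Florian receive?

Florian receives ₹8,000.

The entire ₹24,000 passes to the siblings and their issue.
That amount (₹24,000) is divided into 3 shares of ₹8,000: Briar and Kalinda each take ₹8,000; Esperanza's ₹8,000 share passes to Esperanza's issue.
Esperanza's share (₹8,000) passes entirely to Florian.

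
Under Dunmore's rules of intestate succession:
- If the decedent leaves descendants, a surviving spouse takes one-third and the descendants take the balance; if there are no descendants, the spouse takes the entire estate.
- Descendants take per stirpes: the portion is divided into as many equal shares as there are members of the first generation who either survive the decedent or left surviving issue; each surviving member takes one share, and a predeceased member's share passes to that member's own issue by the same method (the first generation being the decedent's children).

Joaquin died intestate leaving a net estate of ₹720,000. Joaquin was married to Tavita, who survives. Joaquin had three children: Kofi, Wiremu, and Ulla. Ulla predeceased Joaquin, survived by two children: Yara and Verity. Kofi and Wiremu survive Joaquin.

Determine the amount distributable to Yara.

Tavita takes one-third of ₹720,000 = ₹240,000. The remaining ₹480,000 passes to the descendants.
The descendants' portion (₹480,000) is divided into 3 shares of ₹160,000: Kofi and Wiremu each take ₹160,000; Ulla's ₹160,000 share passes to Ulla's issue.
Ulla's share (₹160,000) is divided into 2 shares of ₹80,000: Yara and Verity each take ₹80,000.

Yara receives ₹80,000.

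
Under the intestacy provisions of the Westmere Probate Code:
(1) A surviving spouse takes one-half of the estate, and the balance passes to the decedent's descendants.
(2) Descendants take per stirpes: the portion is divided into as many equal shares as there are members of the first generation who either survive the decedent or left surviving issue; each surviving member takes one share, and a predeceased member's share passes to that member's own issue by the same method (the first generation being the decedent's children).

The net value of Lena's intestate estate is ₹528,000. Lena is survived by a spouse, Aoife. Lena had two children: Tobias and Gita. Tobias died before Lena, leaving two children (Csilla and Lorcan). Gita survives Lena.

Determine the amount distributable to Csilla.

Aoife takes one-half of ₹528,000 = ₹264,000. The remaining ₹264,000 passes to the descendants.
The descendants' portion (₹264,000) is divided into 2 shares of ₹132,000: Gita takes ₹132,000; Tobias's ₹132,000 share passes to Tobias's issue.
Tobias's share (₹132,000) is divided into 2 shares of ₹66,000: Csilla and Lorcan each take ₹66,000.

Csilla receives ₹66,000.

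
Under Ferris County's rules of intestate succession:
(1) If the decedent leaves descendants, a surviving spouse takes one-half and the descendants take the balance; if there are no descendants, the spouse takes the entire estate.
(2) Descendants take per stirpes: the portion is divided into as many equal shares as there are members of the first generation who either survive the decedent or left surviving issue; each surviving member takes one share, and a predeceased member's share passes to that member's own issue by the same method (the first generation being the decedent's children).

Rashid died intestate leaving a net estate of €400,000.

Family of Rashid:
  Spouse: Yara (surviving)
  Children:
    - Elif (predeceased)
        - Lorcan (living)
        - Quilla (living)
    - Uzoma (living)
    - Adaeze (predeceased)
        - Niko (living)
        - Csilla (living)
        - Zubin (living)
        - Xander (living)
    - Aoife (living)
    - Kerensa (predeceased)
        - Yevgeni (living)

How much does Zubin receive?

Zubin receives €10,000.

Yara takes one-half of €400,000 = €200,000. The remaining €200,000 passes to the descendants.
The descendants' portion (€200,000) is divided into 5 shares of €40,000: Uzoma and Aoife each take €40,000; Elif's €40,000 share passes to Elif's issue; Adaeze's €40,000 share passes to Adaeze's issue; Kerensa's €40,000 share passes to Kerensa's issue.
Elif's share (€40,000) is divided into 2 shares of €20,000: Lorcan and Quilla each take €20,000.
Adaeze's share (€40,000) is divided into 4 shares of €10,000: Niko, Csilla, Zubin, and Xander each take €10,000.
Kerensa's share (€40,000) passes entirely to Yevgeni.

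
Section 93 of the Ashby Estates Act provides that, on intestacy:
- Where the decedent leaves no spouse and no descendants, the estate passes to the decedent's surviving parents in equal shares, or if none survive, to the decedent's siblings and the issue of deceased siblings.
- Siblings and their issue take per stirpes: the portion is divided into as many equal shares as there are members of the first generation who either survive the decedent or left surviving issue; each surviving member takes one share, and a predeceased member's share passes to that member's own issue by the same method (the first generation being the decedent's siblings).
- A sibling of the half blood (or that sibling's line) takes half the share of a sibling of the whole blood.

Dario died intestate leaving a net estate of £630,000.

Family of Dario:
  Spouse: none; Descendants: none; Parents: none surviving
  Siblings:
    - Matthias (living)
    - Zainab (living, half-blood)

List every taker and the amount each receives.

Matthias: £420,000; Zainab: £210,000

The entire £630,000 passes to the siblings and their issue.
Counting each half-blood sibling's line as half a unit, there are 3/2 units in £630,000, so one unit is £420,000. Whole-blood lines (Matthias) take £420,000 each; half-blood lines (Zainab) take £210,000 each.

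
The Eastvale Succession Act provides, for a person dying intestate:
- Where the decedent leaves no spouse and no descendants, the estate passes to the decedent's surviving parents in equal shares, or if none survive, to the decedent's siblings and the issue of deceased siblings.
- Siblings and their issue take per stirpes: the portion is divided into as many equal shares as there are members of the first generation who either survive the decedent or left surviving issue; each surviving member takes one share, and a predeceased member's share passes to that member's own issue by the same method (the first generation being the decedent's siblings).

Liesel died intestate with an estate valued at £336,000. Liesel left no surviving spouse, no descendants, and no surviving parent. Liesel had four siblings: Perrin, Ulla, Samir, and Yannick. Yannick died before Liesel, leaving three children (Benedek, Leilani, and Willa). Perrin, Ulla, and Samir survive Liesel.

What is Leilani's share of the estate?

Leilani receives £28,000.

The entire £336,000 passes to the siblings and their issue.
That amount (£336,000) is divided into 4 shares of £84,000: Perrin, Ulla, and Samir each take £84,000; Yannick's £84,000 share passes to Yannick's issue.
Yannick's share (£84,000) is divided into 3 shares of £28,000: Benedek, Leilani, and Willa each take £28,000.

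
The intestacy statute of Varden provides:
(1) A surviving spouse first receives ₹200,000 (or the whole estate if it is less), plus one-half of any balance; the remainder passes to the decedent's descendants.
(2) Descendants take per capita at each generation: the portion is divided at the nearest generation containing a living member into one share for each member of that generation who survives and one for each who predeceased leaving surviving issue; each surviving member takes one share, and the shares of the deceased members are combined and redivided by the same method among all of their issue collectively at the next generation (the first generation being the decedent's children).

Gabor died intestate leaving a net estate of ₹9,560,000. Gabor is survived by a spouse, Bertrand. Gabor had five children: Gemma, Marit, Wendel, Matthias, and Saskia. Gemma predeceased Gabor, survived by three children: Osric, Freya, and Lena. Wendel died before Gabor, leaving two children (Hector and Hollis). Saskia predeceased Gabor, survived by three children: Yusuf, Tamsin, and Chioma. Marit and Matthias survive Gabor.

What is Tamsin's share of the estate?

Tamsin receives ₹351,000.

Bertrand first takes ₹200,000, leaving a balance of ₹9,360,000. Bertrand then takes one-half of the balance (₹4,680,000), for a total of ₹4,880,000. The remaining ₹4,680,000 passes to the descendants.
The descendants' portion (₹4,680,000) is divided at the children's generation into 5 shares of ₹936,000. Marit and Matthias each take ₹936,000. The 3 shares of the deceased (Gemma, Wendel, and Saskia) are combined into a pool of ₹2,808,000.
That pool (₹2,808,000) is divided at the grandchildren's generation equally among Osric, Freya, Lena, Hector, Hollis, Yusuf, Tamsin, and Chioma: ₹351,000 each.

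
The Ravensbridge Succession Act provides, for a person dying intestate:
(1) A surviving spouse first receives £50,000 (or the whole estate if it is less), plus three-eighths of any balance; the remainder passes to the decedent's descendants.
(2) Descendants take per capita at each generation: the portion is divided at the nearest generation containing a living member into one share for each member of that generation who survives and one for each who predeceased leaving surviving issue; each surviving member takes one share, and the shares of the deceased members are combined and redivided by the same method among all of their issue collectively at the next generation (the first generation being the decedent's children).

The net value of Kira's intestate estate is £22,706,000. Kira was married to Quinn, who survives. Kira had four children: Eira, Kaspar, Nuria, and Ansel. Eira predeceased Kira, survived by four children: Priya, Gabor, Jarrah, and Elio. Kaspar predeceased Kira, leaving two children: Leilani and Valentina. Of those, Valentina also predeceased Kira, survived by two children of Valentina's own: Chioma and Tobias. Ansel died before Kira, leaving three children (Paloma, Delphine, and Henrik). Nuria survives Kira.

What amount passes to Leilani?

Leilani receives £1,180,000.

Quinn first takes £50,000, leaving a balance of £22,656,000. Quinn then takes three-eighths of the balance (£8,496,000), for a total of £8,546,000. The remaining £14,160,000 passes to the descendants.
The descendants' portion (£14,160,000) is divided at the children's generation into 4 shares of £3,540,000. Nuria takes £3,540,000. The 3 shares of the deceased (Eira, Kaspar, and Ansel) are combined into a pool of £10,620,000.
That pool (£10,620,000) is divided at the grandchildren's generation into 9 shares of £1,180,000. Priya, Gabor, Jarrah, Elio, Leilani, Paloma, Delphine, and Henrik each take £1,180,000. The remaining share for the deceased Valentina (£1,180,000) is carried to the next generation.
That pool (£1,180,000) is divided at the great-grandchildren's generation equally among Chioma and Tobias: £590,000 each.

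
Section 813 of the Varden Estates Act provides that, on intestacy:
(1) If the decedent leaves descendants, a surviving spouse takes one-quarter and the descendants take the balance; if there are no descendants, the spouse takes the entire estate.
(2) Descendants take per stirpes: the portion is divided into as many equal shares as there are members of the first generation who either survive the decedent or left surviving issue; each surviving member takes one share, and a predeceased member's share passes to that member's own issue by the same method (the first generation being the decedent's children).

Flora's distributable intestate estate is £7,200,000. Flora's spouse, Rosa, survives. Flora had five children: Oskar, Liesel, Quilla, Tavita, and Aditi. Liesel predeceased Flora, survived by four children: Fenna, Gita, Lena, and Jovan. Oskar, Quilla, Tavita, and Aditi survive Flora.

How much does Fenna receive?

Rosa takes one-quarter of £7,200,000 = £1,800,000. The remaining £5,400,000 passes to the descendants.
The descendants' portion (£5,400,000) is divided into 5 shares of £1,080,000: Oskar, Quilla, Tavita, and Aditi each take £1,080,000; Liesel's £1,080,000 share passes to Liesel's issue.
Liesel's share (£1,080,000) is divided into 4 shares of £270,000: Fenna, Gita, Lena, and Jovan each take £270,000.

Fenna receives £270,000.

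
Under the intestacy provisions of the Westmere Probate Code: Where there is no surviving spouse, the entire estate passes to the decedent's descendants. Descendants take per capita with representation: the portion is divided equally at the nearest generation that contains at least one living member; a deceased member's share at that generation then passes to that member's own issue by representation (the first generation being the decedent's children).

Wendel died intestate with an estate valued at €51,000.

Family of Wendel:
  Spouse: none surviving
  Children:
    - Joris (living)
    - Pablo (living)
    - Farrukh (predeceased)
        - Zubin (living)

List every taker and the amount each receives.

The entire €51,000 passes to the descendants.
That amount (€51,000) is divided into 3 shares of €17,000: Joris and Pablo each take €17,000; Farrukh's €17,000 share passes to Farrukh's issue.
Farrukh's share (€17,000) passes entirely to Zubin.

Joris: €17,000; Pablo: €17,000; Zubin: €17,000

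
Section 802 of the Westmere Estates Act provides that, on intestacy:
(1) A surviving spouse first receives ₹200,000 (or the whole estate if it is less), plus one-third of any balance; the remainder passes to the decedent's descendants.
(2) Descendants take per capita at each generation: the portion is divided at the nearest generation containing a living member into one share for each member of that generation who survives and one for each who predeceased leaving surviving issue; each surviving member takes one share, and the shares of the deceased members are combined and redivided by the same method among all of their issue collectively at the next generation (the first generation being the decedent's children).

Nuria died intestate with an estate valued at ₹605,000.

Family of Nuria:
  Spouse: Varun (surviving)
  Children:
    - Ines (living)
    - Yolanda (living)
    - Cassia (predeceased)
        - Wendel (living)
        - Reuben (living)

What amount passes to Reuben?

Varun first takes ₹200,000, leaving a balance of ₹405,000. Varun then takes one-third of the balance (₹135,000), for a total of ₹335,000. The remaining ₹270,000 passes to the descendants.
The descendants' portion (₹270,000) is divided at the children's generation into 3 shares of ₹90,000. Ines and Yolanda each take ₹90,000. The remaining share for the deceased Cassia (₹90,000) is carried to the next generation.
That pool (₹90,000) is divided at the grandchildren's generation equally among Wendel and Reuben: ₹45,000 each.

Reuben receives ₹45,000.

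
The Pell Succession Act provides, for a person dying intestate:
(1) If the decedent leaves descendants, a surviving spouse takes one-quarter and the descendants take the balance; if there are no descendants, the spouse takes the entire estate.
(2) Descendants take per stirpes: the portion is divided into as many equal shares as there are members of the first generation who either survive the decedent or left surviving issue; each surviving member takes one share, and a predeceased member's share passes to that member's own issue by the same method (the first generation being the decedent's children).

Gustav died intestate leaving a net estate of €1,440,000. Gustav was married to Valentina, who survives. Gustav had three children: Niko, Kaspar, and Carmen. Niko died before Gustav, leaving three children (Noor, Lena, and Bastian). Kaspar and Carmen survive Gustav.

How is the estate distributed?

Valentina takes one-quarter of €1,440,000 = €360,000. The remaining €1,080,000 passes to the descendants.
The descendants' portion (€1,080,000) is divided into 3 shares of €360,000: Kaspar and Carmen each take €360,000; Niko's €360,000 share passes to Niko's issue.
Niko's share (€360,000) is divided into 3 shares of €120,000: Noor, Lena, and Bastian each take €120,000.

Valentina: €360,000; Noor: €120,000; Lena: €120,000; Bastian: €120,000; Kaspar: €360,000; Carmen: €360,000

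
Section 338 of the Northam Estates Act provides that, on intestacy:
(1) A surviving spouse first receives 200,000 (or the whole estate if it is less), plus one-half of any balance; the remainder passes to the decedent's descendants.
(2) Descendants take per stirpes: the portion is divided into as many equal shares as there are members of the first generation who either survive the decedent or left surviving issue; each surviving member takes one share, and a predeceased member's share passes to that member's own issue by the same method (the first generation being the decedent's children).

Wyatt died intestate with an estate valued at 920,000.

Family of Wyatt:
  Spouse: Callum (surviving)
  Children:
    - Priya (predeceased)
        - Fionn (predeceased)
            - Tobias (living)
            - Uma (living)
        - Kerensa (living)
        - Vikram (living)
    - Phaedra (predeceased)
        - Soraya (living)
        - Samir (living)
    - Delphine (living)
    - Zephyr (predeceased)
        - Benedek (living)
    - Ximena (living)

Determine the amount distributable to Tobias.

Callum first takes 200,000, leaving a balance of 720,000. Callum then takes one-half of the balance (360,000), for a total of 560,000. The remaining 360,000 passes to the descendants.
The descendants' portion (360,000) is divided into 5 shares of 72,000: Delphine and Ximena each take 72,000; Priya's 72,000 share passes to Priya's issue; Phaedra's 72,000 share passes to Phaedra's issue; Zephyr's 72,000 share passes to Zephyr's issue.
Priya's share (72,000) is divided into 3 shares of 24,000: Kerensa and Vikram each take 24,000; Fionn's 24,000 share passes to Fionn's issue.
Fionn's share (24,000) is divided into 2 shares of 12,000: Tobias and Uma each take 12,000.
Phaedra's share (72,000) is divided into 2 shares of 36,000: Soraya and Samir each take 36,000.
Zephyr's share (72,000) passes entirely to Benedek.

Tobias receives 12,000.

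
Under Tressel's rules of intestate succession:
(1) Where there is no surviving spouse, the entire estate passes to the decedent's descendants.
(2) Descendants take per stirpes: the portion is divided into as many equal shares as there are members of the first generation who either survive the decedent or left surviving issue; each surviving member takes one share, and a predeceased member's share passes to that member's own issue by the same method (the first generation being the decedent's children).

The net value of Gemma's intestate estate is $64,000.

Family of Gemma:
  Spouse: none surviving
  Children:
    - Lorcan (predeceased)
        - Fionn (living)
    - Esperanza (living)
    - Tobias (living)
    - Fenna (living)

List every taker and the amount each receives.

The entire $64,000 passes to the descendants.
That amount ($64,000) is divided into 4 shares of $16,000: Esperanza, Tobias, and Fenna each take $16,000; Lorcan's $16,000 share passes to Lorcan's issue.
Lorcan's share ($16,000) passes entirely to Fionn.

Fionn: $16,000; Esperanza: $16,000; Tobias: $16,000; Fenna: $16,000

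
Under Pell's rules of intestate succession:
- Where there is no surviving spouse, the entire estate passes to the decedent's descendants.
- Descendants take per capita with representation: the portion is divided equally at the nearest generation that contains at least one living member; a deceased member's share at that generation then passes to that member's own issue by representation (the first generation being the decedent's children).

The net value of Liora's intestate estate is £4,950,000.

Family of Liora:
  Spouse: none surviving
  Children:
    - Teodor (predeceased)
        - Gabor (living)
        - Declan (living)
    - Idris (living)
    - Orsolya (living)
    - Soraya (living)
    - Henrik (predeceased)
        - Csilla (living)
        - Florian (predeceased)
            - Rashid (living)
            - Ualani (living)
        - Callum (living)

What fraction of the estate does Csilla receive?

The entire £4,950,000 passes to the descendants.
That amount (£4,950,000) is divided into 5 shares of £990,000: Idris, Orsolya, and Soraya each take £990,000; Teodor's £990,000 share passes to Teodor's issue; Henrik's £990,000 share passes to Henrik's issue.
Teodor's share (£990,000) is divided into 2 shares of £495,000: Gabor and Declan each take £495,000.
Henrik's share (£990,000) is divided into 3 shares of £330,000: Csilla and Callum each take £330,000; Florian's £330,000 share passes to Florian's issue.
Florian's share (£330,000) is divided into 2 shares of £165,000: Rashid and Ualani each take £165,000.

Csilla receives 1/15 of the estate.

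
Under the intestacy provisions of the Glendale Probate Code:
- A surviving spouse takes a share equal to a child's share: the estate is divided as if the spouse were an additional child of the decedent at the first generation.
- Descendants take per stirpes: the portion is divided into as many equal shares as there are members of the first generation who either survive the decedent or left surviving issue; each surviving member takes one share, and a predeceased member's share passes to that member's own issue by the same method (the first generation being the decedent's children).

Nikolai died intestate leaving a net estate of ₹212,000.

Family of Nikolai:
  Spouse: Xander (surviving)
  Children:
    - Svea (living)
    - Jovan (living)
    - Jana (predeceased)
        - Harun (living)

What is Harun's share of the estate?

Harun receives ₹53,000.

The spouse counts as an additional share at the children's level, so there are 4 primary shares of ₹53,000. Xander takes one such share (₹53,000).
The children's combined portion (₹159,000) is divided into 3 shares of ₹53,000: Svea and Jovan each take ₹53,000; Jana's ₹53,000 share passes to Jana's issue.
Jana's share (₹53,000) passes entirely to Harun.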